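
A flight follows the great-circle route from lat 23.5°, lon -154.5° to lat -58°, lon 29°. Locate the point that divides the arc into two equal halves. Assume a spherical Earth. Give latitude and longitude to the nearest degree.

From cos δ = sin φ₁ sin φ₂ + cos φ₁ cos φ₂ cos Δλ, the central angle is δ ≈ 2.538 rad (145.4°).
Interpolate at f = 1/2 with slerp weights a = sin((1−f)δ)/sin δ ≈ 1.682, b = sin(fδ)/sin δ ≈ 1.682.
p = a·p₁ + b·p₂ ≈ (-0.613, -0.232, -0.756); φ = arcsin(p_z) ≈ -49.08°, λ = atan2(p_y, p_x) ≈ -159.26°.

≈ lat -49°, lon -159°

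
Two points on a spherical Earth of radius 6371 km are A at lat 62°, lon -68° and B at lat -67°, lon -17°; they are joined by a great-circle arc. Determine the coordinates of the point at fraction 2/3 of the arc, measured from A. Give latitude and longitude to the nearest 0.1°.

≈ lat -24.7°, lon -40.2°

The haversine formula gives a central angle δ ≈ 2.342 rad (134.2°) between the endpoints.
Interpolate at f = 2/3 with slerp weights a = sin((1−f)δ)/sin δ ≈ 0.982, b = sin(fδ)/sin δ ≈ 1.395.
p = a·p₁ + b·p₂ ≈ (0.694, -0.587, -0.417); φ = arcsin(p_z) ≈ -24.65°, λ = atan2(p_y, p_x) ≈ -40.22°.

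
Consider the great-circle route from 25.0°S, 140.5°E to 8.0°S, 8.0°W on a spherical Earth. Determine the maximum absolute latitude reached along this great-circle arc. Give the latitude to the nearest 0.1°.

The great circle lies in the plane with unit normal n̂ = (p₁ × p₂)/|p₁ × p₂|.
Here n̂_z ≈ -0.663; the vertex latitude is φ_max = arccos|n̂_z| ≈ 48.5°.

≈ 48.5°S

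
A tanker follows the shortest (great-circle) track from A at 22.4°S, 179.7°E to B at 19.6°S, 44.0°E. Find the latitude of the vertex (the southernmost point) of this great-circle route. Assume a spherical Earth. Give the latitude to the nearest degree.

≈ 46°S

The great circle lies in the plane with unit normal n̂ = (p₁ × p₂)/|p₁ × p₂|.
Here n̂_z ≈ -0.700; the vertex latitude is φ_max = arccos|n̂_z| ≈ 45.5°.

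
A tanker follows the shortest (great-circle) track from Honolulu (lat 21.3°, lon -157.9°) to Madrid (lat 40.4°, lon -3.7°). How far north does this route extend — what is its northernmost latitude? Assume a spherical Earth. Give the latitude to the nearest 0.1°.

The great circle lies in the plane with unit normal n̂ = (p₁ × p₂)/|p₁ × p₂|.
Here n̂_z ≈ +0.337; the vertex latitude is φ_max = arccos|n̂_z| ≈ 70.3°.
Check via Clairaut: cos φ_max = |cos φ₁| · sin C = cos(21.3°)·sin(21.2°) ≈ 0.337, again giving ≈ 70.3°.

≈ 70.3°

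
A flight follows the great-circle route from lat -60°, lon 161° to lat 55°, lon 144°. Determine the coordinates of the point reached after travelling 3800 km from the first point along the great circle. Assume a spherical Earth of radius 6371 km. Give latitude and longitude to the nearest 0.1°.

≈ lat -26.1°, lon 154.3°

The haversine formula gives a central angle δ ≈ 2.021 rad (115.8°) between the endpoints. The total great-circle distance is δ·R ≈ 2.021 × 6371 ≈ 12876 km, so the target fraction is f = 3800/12876 ≈ 0.295.
Interpolate at f ≈ 0.295 with slerp weights a = sin((1−f)δ)/sin δ ≈ 1.099, b = sin(fδ)/sin δ ≈ 0.624.
p = a·p₁ + b·p₂ ≈ (-0.809, 0.389, -0.441); φ = arcsin(p_z) ≈ -26.14°, λ = atan2(p_y, p_x) ≈ 154.31°.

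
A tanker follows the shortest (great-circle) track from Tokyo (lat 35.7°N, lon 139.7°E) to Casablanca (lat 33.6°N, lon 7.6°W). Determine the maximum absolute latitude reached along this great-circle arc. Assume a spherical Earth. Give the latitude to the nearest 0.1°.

≈ 67.9°N

The great circle lies in the plane with unit normal n̂ = (p₁ × p₂)/|p₁ × p₂|.
Here n̂_z ≈ -0.377; the vertex latitude is φ_max = arccos|n̂_z| ≈ 67.9°.
Check via Clairaut: cos φ_max = |cos φ₁| · sin C = cos(35.7°)·sin(27.7°) ≈ 0.377, again giving ≈ 67.9°.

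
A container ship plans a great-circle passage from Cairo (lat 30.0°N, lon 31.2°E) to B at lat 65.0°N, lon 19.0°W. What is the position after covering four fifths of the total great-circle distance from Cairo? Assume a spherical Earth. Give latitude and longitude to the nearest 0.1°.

Convert each endpoint to a unit vector on the sphere (x = cos φ cos λ, y = cos φ sin λ, z = sin φ).
The central angle between the endpoints is δ = arccos(p₁·p₂) ≈ 0.813 rad (46.6°).
Interpolate at f = 4/5 with slerp weights a = sin((1−f)δ)/sin δ ≈ 0.223, b = sin(fδ)/sin δ ≈ 0.834.
p = a·p₁ + b·p₂ ≈ (0.498, -0.015, 0.867); φ = arcsin(p_z) ≈ 60.10°, λ = atan2(p_y, p_x) ≈ -1.69°.

≈ lat 60.1°N, lon 1.7°W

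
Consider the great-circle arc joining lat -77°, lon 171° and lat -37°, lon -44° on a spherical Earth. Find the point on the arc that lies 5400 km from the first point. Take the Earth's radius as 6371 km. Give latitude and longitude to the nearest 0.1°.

Convert each endpoint to a unit vector on the sphere (x = cos φ cos λ, y = cos φ sin λ, z = sin φ).
The central angle between the endpoints is δ = arccos(p₁·p₂) ≈ 1.116 rad (63.9°). The total great-circle distance is δ·R ≈ 1.116 × 6371 ≈ 7110 km, so the target fraction is f = 5400/7110 ≈ 0.759.
Interpolate at f ≈ 0.759 with slerp weights a = sin((1−f)δ)/sin δ ≈ 0.295, b = sin(fδ)/sin δ ≈ 0.834.
p = a·p₁ + b·p₂ ≈ (0.414, -0.453, -0.790); φ = arcsin(p_z) ≈ -52.18°, λ = atan2(p_y, p_x) ≈ -47.56°.

≈ lat -52.2°, lon -47.6°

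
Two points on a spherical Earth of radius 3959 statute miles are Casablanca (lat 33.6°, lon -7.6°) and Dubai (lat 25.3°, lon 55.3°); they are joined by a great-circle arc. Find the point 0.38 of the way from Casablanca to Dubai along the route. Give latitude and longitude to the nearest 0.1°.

Write both endpoints as unit vectors p₁, p₂ with components (cos φ cos λ, cos φ sin λ, sin φ).
The central angle between the endpoints is δ = arccos(p₁·p₂) ≈ 0.953 rad (54.6°).
Interpolate at f = 0.38 with slerp weights a = sin((1−f)δ)/sin δ ≈ 0.683, b = sin(fδ)/sin δ ≈ 0.435.
p = a·p₁ + b·p₂ ≈ (0.788, 0.248, 0.564); φ = arcsin(p_z) ≈ 34.32°, λ = atan2(p_y, p_x) ≈ 17.46°.

≈ lat 34.3°, lon 17.5°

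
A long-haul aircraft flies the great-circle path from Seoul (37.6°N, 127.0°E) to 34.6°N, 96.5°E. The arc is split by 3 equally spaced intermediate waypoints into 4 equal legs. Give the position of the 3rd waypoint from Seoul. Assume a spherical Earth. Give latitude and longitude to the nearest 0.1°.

≈ 36.1°N, 103.9°E

Write both endpoints as unit vectors p₁, p₂ with components (cos φ cos λ, cos φ sin λ, sin φ).
The central angle between the endpoints is δ = arccos(p₁·p₂) ≈ 0.431 rad (24.7°).
Interpolate at f = 3/4 with slerp weights a = sin((1−f)δ)/sin δ ≈ 0.257, b = sin(fδ)/sin δ ≈ 0.760.
p = a·p₁ + b·p₂ ≈ (-0.194, 0.785, 0.589); φ = arcsin(p_z) ≈ 36.07°, λ = atan2(p_y, p_x) ≈ 103.86°.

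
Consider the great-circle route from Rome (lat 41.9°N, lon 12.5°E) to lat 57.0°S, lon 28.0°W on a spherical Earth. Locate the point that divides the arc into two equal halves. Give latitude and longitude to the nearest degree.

Write both endpoints as unit vectors p₁, p₂ with components (cos φ cos λ, cos φ sin λ, sin φ).
The central angle between the endpoints is δ = arccos(p₁·p₂) ≈ 1.825 rad (104.6°).
Interpolate at f = 1/2 with slerp weights a = sin((1−f)δ)/sin δ ≈ 0.817, b = sin(fδ)/sin δ ≈ 0.817.
p = a·p₁ + b·p₂ ≈ (0.987, -0.077, -0.140); φ = arcsin(p_z) ≈ -8.03°, λ = atan2(p_y, p_x) ≈ -4.48°.

≈ lat 8°S, lon 4°W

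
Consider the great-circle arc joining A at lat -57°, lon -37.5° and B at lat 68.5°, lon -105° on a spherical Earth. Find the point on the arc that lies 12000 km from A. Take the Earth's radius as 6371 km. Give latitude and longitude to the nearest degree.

Write both endpoints as unit vectors p₁, p₂ with components (cos φ cos λ, cos φ sin λ, sin φ).
The central angle between the endpoints is δ = arccos(p₁·p₂) ≈ 2.352 rad (134.7°). The total great-circle distance is δ·R ≈ 2.352 × 6371 ≈ 14983 km, so the target fraction is f = 12000/14983 ≈ 0.801.
Interpolate at f ≈ 0.801 with slerp weights a = sin((1−f)δ)/sin δ ≈ 0.635, b = sin(fδ)/sin δ ≈ 1.340.
p = a·p₁ + b·p₂ ≈ (0.147, -0.685, 0.714); φ = arcsin(p_z) ≈ 45.53°, λ = atan2(p_y, p_x) ≈ -77.85°.

≈ lat 46°, lon -78°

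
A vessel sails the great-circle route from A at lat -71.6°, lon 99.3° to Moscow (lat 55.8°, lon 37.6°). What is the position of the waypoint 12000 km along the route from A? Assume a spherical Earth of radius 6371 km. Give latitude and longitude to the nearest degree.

≈ lat 31°, lon 49°

Write both endpoints as unit vectors p₁, p₂ with components (cos φ cos λ, cos φ sin λ, sin φ).
The central angle between the endpoints is δ = arccos(p₁·p₂) ≈ 2.347 rad (134.5°). The total great-circle distance is δ·R ≈ 2.347 × 6371 ≈ 14954 km, so the target fraction is f = 12000/14954 ≈ 0.802.
Interpolate at f ≈ 0.802 with slerp weights a = sin((1−f)δ)/sin δ ≈ 0.627, b = sin(fδ)/sin δ ≈ 1.334.
p = a·p₁ + b·p₂ ≈ (0.562, 0.653, 0.508); φ = arcsin(p_z) ≈ 30.55°, λ = atan2(p_y, p_x) ≈ 49.27°.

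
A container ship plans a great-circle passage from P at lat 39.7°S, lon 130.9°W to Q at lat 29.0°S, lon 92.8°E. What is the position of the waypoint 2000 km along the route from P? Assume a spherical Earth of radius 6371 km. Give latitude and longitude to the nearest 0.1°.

From cos δ = sin φ₁ sin φ₂ + cos φ₁ cos φ₂ cos Δλ, the central angle is δ ≈ 1.749 rad (100.2°). The total great-circle distance is δ·R ≈ 1.749 × 6371 ≈ 11140 km, so the target fraction is f = 2000/11140 ≈ 0.180.
Interpolate at f ≈ 0.180 with slerp weights a = sin((1−f)δ)/sin δ ≈ 1.007, b = sin(fδ)/sin δ ≈ 0.314.
p = a·p₁ + b·p₂ ≈ (-0.520, -0.311, -0.795); φ = arcsin(p_z) ≈ -52.66°, λ = atan2(p_y, p_x) ≈ -149.11°.

≈ lat 52.7°S, lon 149.1°W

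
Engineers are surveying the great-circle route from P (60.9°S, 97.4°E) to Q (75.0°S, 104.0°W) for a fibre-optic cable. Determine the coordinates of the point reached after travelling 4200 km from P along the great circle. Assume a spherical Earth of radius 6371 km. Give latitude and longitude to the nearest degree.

Write both endpoints as unit vectors p₁, p₂ with components (cos φ cos λ, cos φ sin λ, sin φ).
The central angle between the endpoints is δ = arccos(p₁·p₂) ≈ 0.757 rad (43.4°). The total great-circle distance is δ·R ≈ 0.757 × 6371 ≈ 4824 km, so the target fraction is f = 4200/4824 ≈ 0.871.
Interpolate at f ≈ 0.871 with slerp weights a = sin((1−f)δ)/sin δ ≈ 0.142, b = sin(fδ)/sin δ ≈ 0.892.
p = a·p₁ + b·p₂ ≈ (-0.065, -0.155, -0.986); φ = arcsin(p_z) ≈ -80.31°, λ = atan2(p_y, p_x) ≈ -112.63°.

≈ (80°S, 113°W)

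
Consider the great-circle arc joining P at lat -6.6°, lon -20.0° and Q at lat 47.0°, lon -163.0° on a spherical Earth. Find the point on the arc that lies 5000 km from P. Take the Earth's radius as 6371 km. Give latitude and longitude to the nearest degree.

≈ lat 31°, lon -46°

The haversine formula gives a central angle δ ≈ 2.246 rad (128.7°) between the endpoints. The total great-circle distance is δ·R ≈ 2.246 × 6371 ≈ 14310 km, so the target fraction is f = 5000/14310 ≈ 0.349.
Interpolate at f ≈ 0.349 with slerp weights a = sin((1−f)δ)/sin δ ≈ 1.274, b = sin(fδ)/sin δ ≈ 0.905.
p = a·p₁ + b·p₂ ≈ (0.598, -0.613, 0.516); φ = arcsin(p_z) ≈ 31.05°, λ = atan2(p_y, p_x) ≈ -45.71°.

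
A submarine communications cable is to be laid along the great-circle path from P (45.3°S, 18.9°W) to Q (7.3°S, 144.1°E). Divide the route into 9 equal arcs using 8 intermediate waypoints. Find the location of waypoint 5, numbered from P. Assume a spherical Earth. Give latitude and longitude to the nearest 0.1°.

From cos δ = sin φ₁ sin φ₂ + cos φ₁ cos φ₂ cos Δλ, the central angle is δ ≈ 2.186 rad (125.2°).
Interpolate at f = 5/9 with slerp weights a = sin((1−f)δ)/sin δ ≈ 1.011, b = sin(fδ)/sin δ ≈ 1.147.
p = a·p₁ + b·p₂ ≈ (-0.249, 0.437, -0.864); φ = arcsin(p_z) ≈ -59.80°, λ = atan2(p_y, p_x) ≈ 119.69°.

≈ (59.8°S, 119.7°E)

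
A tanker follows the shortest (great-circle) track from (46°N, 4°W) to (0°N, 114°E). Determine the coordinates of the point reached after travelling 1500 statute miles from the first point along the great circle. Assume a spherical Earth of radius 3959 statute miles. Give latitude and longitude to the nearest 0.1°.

≈ (49.5°N, 28.1°E)

Write both endpoints as unit vectors p₁, p₂ with components (cos φ cos λ, cos φ sin λ, sin φ).
The central angle between the endpoints is δ = arccos(p₁·p₂) ≈ 1.903 rad (109.0°). The total great-circle distance is δ·R ≈ 1.903 × 3959 ≈ 7534 mi, so the target fraction is f = 1500/7534 ≈ 0.199.
Interpolate at f ≈ 0.199 with slerp weights a = sin((1−f)δ)/sin δ ≈ 1.057, b = sin(fδ)/sin δ ≈ 0.391.
p = a·p₁ + b·p₂ ≈ (0.573, 0.306, 0.760); φ = arcsin(p_z) ≈ 49.47°, λ = atan2(p_y, p_x) ≈ 28.12°.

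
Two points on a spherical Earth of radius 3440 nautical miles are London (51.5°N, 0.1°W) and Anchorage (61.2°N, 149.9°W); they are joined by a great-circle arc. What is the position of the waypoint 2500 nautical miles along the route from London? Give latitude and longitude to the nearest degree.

From cos δ = sin φ₁ sin φ₂ + cos φ₁ cos φ₂ cos Δλ, the central angle is δ ≈ 1.130 rad (64.7°). The total great-circle distance is δ·R ≈ 1.130 × 3440 ≈ 3887 nmi, so the target fraction is f = 2500/3887 ≈ 0.643.
Interpolate at f ≈ 0.643 with slerp weights a = sin((1−f)δ)/sin δ ≈ 0.434, b = sin(fδ)/sin δ ≈ 0.735.
p = a·p₁ + b·p₂ ≈ (-0.036, -0.178, 0.983); φ = arcsin(p_z) ≈ 79.54°, λ = atan2(p_y, p_x) ≈ -101.46°.

≈ (80°N, 101°W)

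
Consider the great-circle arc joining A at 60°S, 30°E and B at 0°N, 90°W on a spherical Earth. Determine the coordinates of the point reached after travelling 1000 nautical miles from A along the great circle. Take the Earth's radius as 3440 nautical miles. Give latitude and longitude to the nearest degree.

≈ 63°S, 5°W

From cos δ = sin φ₁ sin φ₂ + cos φ₁ cos φ₂ cos Δλ, the central angle is δ ≈ 1.823 rad (104.5°). The total great-circle distance is δ·R ≈ 1.823 × 3440 ≈ 6273 nmi, so the target fraction is f = 1000/6273 ≈ 0.159.
Interpolate at f ≈ 0.159 with slerp weights a = sin((1−f)δ)/sin δ ≈ 1.032, b = sin(fδ)/sin δ ≈ 0.296.
p = a·p₁ + b·p₂ ≈ (0.447, -0.038, -0.894); φ = arcsin(p_z) ≈ -63.35°, λ = atan2(p_y, p_x) ≈ -4.86°.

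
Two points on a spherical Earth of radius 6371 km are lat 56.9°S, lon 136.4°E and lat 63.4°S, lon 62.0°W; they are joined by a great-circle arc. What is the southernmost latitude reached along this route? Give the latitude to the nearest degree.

≈ 85°S

The great circle lies in the plane with unit normal n̂ = (p₁ × p₂)/|p₁ × p₂|.
Here n̂_z ≈ +0.090; the vertex latitude is φ_max = arccos|n̂_z| ≈ 84.8°.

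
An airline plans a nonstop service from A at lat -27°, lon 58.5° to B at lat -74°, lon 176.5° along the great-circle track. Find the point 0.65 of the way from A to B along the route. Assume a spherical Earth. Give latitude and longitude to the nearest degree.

Write both endpoints as unit vectors p₁, p₂ with components (cos φ cos λ, cos φ sin λ, sin φ).
The central angle between the endpoints is δ = arccos(p₁·p₂) ≈ 1.244 rad (71.3°).
Interpolate at f = 0.65 with slerp weights a = sin((1−f)δ)/sin δ ≈ 0.445, b = sin(fδ)/sin δ ≈ 0.764.
p = a·p₁ + b·p₂ ≈ (-0.003, 0.351, -0.936); φ = arcsin(p_z) ≈ -69.44°, λ = atan2(p_y, p_x) ≈ 90.46°.

≈ lat -69°, lon 90°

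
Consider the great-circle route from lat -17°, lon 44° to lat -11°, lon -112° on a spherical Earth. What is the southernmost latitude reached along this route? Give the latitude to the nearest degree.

The great circle lies in the plane with unit normal n̂ = (p₁ × p₂)/|p₁ × p₂|.
Here n̂_z ≈ -0.639; the vertex latitude is φ_max = arccos|n̂_z| ≈ 50.3°.
Check via Clairaut: cos φ_max = |cos φ₁| · sin C = cos(17.0°)·sin(138.1°) ≈ 0.639, again giving ≈ 50.3°.

≈ -50°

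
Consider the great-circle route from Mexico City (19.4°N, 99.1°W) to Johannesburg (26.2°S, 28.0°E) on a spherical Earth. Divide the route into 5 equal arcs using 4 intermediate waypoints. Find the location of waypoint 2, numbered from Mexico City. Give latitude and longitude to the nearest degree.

≈ (2°S, 50°W)

The haversine formula gives a central angle δ ≈ 2.288 rad (131.1°) between the endpoints.
Interpolate at f = 2/5 with slerp weights a = sin((1−f)δ)/sin δ ≈ 1.301, b = sin(fδ)/sin δ ≈ 1.052.
p = a·p₁ + b·p₂ ≈ (0.639, -0.768, -0.032); φ = arcsin(p_z) ≈ -1.85°, λ = atan2(p_y, p_x) ≈ -50.25°.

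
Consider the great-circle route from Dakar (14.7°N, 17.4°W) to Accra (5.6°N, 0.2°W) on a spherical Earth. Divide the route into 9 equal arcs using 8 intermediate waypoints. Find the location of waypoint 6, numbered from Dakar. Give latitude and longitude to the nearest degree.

Write both endpoints as unit vectors p₁, p₂ with components (cos φ cos λ, cos φ sin λ, sin φ).
The central angle between the endpoints is δ = arccos(p₁·p₂) ≈ 0.335 rad (19.2°).
Interpolate at f = 6/9 with slerp weights a = sin((1−f)δ)/sin δ ≈ 0.339, b = sin(fδ)/sin δ ≈ 0.674.
p = a·p₁ + b·p₂ ≈ (0.983, -0.100, 0.152); φ = arcsin(p_z) ≈ 8.73°, λ = atan2(p_y, p_x) ≈ -5.83°.

≈ (9°N, 6°W)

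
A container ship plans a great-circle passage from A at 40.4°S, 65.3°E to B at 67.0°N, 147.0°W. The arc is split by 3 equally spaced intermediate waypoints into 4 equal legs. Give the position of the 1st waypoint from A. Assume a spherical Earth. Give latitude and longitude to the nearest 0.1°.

≈ 5.5°S, 79.1°E

Convert each endpoint to a unit vector on the sphere (x = cos φ cos λ, y = cos φ sin λ, z = sin φ).
The central angle between the endpoints is δ = arccos(p₁·p₂) ≈ 2.583 rad (148.0°).
Interpolate at f = 1/4 with slerp weights a = sin((1−f)δ)/sin δ ≈ 1.762, b = sin(fδ)/sin δ ≈ 1.136.
p = a·p₁ + b·p₂ ≈ (0.188, 0.977, -0.096); φ = arcsin(p_z) ≈ -5.53°, λ = atan2(p_y, p_x) ≈ 79.08°.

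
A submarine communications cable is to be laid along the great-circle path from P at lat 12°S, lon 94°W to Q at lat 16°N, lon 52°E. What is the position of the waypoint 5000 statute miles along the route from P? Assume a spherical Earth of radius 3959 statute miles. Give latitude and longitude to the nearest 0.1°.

Convert each endpoint to a unit vector on the sphere (x = cos φ cos λ, y = cos φ sin λ, z = sin φ).
The central angle between the endpoints is δ = arccos(p₁·p₂) ≈ 2.562 rad (146.8°). The total great-circle distance is δ·R ≈ 2.562 × 3959 ≈ 10144 mi, so the target fraction is f = 5000/10144 ≈ 0.493.
Interpolate at f ≈ 0.493 with slerp weights a = sin((1−f)δ)/sin δ ≈ 1.760, b = sin(fδ)/sin δ ≈ 1.741.
p = a·p₁ + b·p₂ ≈ (0.910, -0.398, 0.114); φ = arcsin(p_z) ≈ 6.54°, λ = atan2(p_y, p_x) ≈ -23.64°.

≈ lat 6.5°N, lon 23.6°W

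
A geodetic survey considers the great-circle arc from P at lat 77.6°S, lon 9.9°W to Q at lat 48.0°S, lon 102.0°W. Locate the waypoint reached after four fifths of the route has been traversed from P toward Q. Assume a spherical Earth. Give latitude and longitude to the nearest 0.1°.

Write both endpoints as unit vectors p₁, p₂ with components (cos φ cos λ, cos φ sin λ, sin φ).
The central angle between the endpoints is δ = arccos(p₁·p₂) ≈ 0.766 rad (43.9°).
Interpolate at f = 4/5 with slerp weights a = sin((1−f)δ)/sin δ ≈ 0.220, b = sin(fδ)/sin δ ≈ 0.830.
p = a·p₁ + b·p₂ ≈ (-0.069, -0.551, -0.832); φ = arcsin(p_z) ≈ -56.26°, λ = atan2(p_y, p_x) ≈ -97.12°.

≈ lat 56.3°S, lon 97.1°W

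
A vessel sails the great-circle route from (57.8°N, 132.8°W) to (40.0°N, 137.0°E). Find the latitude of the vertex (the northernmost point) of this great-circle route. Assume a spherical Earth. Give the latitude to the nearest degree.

≈ 61°N

The great circle lies in the plane with unit normal n̂ = (p₁ × p₂)/|p₁ × p₂|.
Here n̂_z ≈ -0.486; the vertex latitude is φ_max = arccos|n̂_z| ≈ 60.9°.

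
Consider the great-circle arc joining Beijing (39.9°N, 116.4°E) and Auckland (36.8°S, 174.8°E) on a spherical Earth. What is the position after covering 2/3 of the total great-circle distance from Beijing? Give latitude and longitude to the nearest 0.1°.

Convert each endpoint to a unit vector on the sphere (x = cos φ cos λ, y = cos φ sin λ, z = sin φ).
The central angle between the endpoints is δ = arccos(p₁·p₂) ≈ 1.633 rad (93.6°).
Interpolate at f = 2/3 with slerp weights a = sin((1−f)δ)/sin δ ≈ 0.519, b = sin(fδ)/sin δ ≈ 0.888.
p = a·p₁ + b·p₂ ≈ (-0.885, 0.421, -0.199); φ = arcsin(p_z) ≈ -11.48°, λ = atan2(p_y, p_x) ≈ 154.56°.

≈ 11.5°S, 154.6°E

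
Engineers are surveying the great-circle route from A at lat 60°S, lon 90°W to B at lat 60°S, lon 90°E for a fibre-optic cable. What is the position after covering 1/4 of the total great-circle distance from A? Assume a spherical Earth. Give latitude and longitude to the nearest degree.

≈ lat 75°S, lon 90°W

Write both endpoints as unit vectors p₁, p₂ with components (cos φ cos λ, cos φ sin λ, sin φ).
The central angle between the endpoints is δ = arccos(p₁·p₂) ≈ 1.047 rad (60.0°).
Interpolate at f = 1/4 with slerp weights a = sin((1−f)δ)/sin δ ≈ 0.816, b = sin(fδ)/sin δ ≈ 0.299.
p = a·p₁ + b·p₂ ≈ (0.000, -0.259, -0.966); φ = arcsin(p_z) ≈ -75.00°, λ = atan2(p_y, p_x) ≈ -90.00°.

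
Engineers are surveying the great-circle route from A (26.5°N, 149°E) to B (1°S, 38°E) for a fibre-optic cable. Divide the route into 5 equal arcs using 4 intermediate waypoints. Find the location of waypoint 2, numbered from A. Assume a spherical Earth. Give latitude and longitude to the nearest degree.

Convert each endpoint to a unit vector on the sphere (x = cos φ cos λ, y = cos φ sin λ, z = sin φ).
The central angle between the endpoints is δ = arccos(p₁·p₂) ≈ 1.905 rad (109.2°).
Interpolate at f = 2/5 with slerp weights a = sin((1−f)δ)/sin δ ≈ 0.963, b = sin(fδ)/sin δ ≈ 0.731.
p = a·p₁ + b·p₂ ≈ (-0.163, 0.894, 0.417); φ = arcsin(p_z) ≈ 24.65°, λ = atan2(p_y, p_x) ≈ 100.34°.

≈ (25°N, 100°E)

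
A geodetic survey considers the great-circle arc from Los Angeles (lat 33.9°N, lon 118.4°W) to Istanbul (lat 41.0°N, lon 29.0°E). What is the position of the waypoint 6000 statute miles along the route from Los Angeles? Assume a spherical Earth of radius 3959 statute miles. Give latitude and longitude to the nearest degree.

≈ lat 52°N, lon 20°E

Convert each endpoint to a unit vector on the sphere (x = cos φ cos λ, y = cos φ sin λ, z = sin φ).
The central angle between the endpoints is δ = arccos(p₁·p₂) ≈ 1.733 rad (99.3°). The total great-circle distance is δ·R ≈ 1.733 × 3959 ≈ 6862 mi, so the target fraction is f = 6000/6862 ≈ 0.874.
Interpolate at f ≈ 0.874 with slerp weights a = sin((1−f)δ)/sin δ ≈ 0.219, b = sin(fδ)/sin δ ≈ 1.012.
p = a·p₁ + b·p₂ ≈ (0.581, 0.210, 0.786); φ = arcsin(p_z) ≈ 51.81°, λ = atan2(p_y, p_x) ≈ 19.89°.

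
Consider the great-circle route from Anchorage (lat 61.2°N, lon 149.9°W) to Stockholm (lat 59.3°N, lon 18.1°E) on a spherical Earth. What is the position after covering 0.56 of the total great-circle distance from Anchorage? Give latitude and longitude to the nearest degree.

≈ lat 84°N, lon 13°W

From cos δ = sin φ₁ sin φ₂ + cos φ₁ cos φ₂ cos Δλ, the central angle is δ ≈ 1.032 rad (59.1°).
Interpolate at f = 0.56 with slerp weights a = sin((1−f)δ)/sin δ ≈ 0.511, b = sin(fδ)/sin δ ≈ 0.636.
p = a·p₁ + b·p₂ ≈ (0.096, -0.023, 0.995); φ = arcsin(p_z) ≈ 84.35°, λ = atan2(p_y, p_x) ≈ -13.22°.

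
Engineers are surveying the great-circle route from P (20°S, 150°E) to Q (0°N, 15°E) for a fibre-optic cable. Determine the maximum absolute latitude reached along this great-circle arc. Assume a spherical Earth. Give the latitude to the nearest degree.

≈ 27°S

The great circle lies in the plane with unit normal n̂ = (p₁ × p₂)/|p₁ × p₂|.
Here n̂_z ≈ -0.889; the vertex latitude is φ_max = arccos|n̂_z| ≈ 27.2°.
Check via Clairaut: cos φ_max = |cos φ₁| · sin C = cos(20.0°)·sin(108.9°) ≈ 0.889, again giving ≈ 27.2°.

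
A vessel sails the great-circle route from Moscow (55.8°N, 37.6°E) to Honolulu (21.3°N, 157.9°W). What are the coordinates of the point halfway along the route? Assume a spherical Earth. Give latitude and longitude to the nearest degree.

≈ 71°N, 179°W

The haversine formula gives a central angle δ ≈ 1.776 rad (101.8°) between the endpoints.
Interpolate at f = 1/2 with slerp weights a = sin((1−f)δ)/sin δ ≈ 0.793, b = sin(fδ)/sin δ ≈ 0.793.
p = a·p₁ + b·p₂ ≈ (-0.331, -0.006, 0.944); φ = arcsin(p_z) ≈ 70.65°, λ = atan2(p_y, p_x) ≈ -178.96°.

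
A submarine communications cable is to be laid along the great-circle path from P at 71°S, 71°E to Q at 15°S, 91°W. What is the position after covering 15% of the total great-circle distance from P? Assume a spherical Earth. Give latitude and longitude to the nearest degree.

From cos δ = sin φ₁ sin φ₂ + cos φ₁ cos φ₂ cos Δλ, the central angle is δ ≈ 1.625 rad (93.1°).
Interpolate at f = 0.15 with slerp weights a = sin((1−f)δ)/sin δ ≈ 0.984, b = sin(fδ)/sin δ ≈ 0.242.
p = a·p₁ + b·p₂ ≈ (0.100, 0.069, -0.993); φ = arcsin(p_z) ≈ -83.00°, λ = atan2(p_y, p_x) ≈ 34.68°.

≈ 83°S, 35°E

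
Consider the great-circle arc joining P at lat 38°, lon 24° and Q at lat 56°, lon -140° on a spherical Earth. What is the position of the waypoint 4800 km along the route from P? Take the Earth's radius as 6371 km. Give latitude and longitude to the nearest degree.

≈ lat 79°, lon -10°

The haversine formula gives a central angle δ ≈ 1.484 rad (85.0°) between the endpoints. The total great-circle distance is δ·R ≈ 1.484 × 6371 ≈ 9454 km, so the target fraction is f = 4800/9454 ≈ 0.508.
Interpolate at f ≈ 0.508 with slerp weights a = sin((1−f)δ)/sin δ ≈ 0.670, b = sin(fδ)/sin δ ≈ 0.687.
p = a·p₁ + b·p₂ ≈ (0.188, -0.032, 0.982); φ = arcsin(p_z) ≈ 79.01°, λ = atan2(p_y, p_x) ≈ -9.72°.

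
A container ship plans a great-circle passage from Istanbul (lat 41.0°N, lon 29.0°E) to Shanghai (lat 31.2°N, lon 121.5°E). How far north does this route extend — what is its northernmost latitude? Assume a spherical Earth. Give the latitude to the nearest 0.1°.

≈ 47.3°N

The great circle lies in the plane with unit normal n̂ = (p₁ × p₂)/|p₁ × p₂|.
Here n̂_z ≈ +0.679; the vertex latitude is φ_max = arccos|n̂_z| ≈ 47.3°.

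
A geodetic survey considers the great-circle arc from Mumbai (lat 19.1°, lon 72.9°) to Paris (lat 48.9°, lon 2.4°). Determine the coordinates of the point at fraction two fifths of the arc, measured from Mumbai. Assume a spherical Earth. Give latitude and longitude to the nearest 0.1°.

≈ lat 35.8°, lon 51.5°

Write both endpoints as unit vectors p₁, p₂ with components (cos φ cos λ, cos φ sin λ, sin φ).
The central angle between the endpoints is δ = arccos(p₁·p₂) ≈ 1.100 rad (63.0°).
Interpolate at f = 2/5 with slerp weights a = sin((1−f)δ)/sin δ ≈ 0.688, b = sin(fδ)/sin δ ≈ 0.478.
p = a·p₁ + b·p₂ ≈ (0.505, 0.634, 0.585); φ = arcsin(p_z) ≈ 35.82°, λ = atan2(p_y, p_x) ≈ 51.48°.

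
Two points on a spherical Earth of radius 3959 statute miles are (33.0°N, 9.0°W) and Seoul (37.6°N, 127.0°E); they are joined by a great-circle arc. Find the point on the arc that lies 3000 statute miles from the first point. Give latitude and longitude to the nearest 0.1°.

Convert each endpoint to a unit vector on the sphere (x = cos φ cos λ, y = cos φ sin λ, z = sin φ).
The central angle between the endpoints is δ = arccos(p₁·p₂) ≈ 1.717 rad (98.4°). The total great-circle distance is δ·R ≈ 1.717 × 3959 ≈ 6798 mi, so the target fraction is f = 3000/6798 ≈ 0.441.
Interpolate at f ≈ 0.441 with slerp weights a = sin((1−f)δ)/sin δ ≈ 0.828, b = sin(fδ)/sin δ ≈ 0.695.
p = a·p₁ + b·p₂ ≈ (0.354, 0.331, 0.875); φ = arcsin(p_z) ≈ 61.00°, λ = atan2(p_y, p_x) ≈ 43.06°.

≈ (61.0°N, 43.1°E)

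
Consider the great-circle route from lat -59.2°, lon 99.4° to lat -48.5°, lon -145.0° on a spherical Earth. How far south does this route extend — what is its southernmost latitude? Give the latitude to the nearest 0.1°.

The great circle lies in the plane with unit normal n̂ = (p₁ × p₂)/|p₁ × p₂|.
Here n̂_z ≈ +0.353; the vertex latitude is φ_max = arccos|n̂_z| ≈ 69.4°.
Check via Clairaut: cos φ_max = |cos φ₁| · sin C = cos(59.2°)·sin(136.5°) ≈ 0.353, again giving ≈ 69.4°.

≈ -69.4°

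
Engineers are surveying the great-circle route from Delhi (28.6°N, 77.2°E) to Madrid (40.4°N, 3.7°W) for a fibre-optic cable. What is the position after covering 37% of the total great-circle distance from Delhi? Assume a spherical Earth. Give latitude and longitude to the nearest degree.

Write both endpoints as unit vectors p₁, p₂ with components (cos φ cos λ, cos φ sin λ, sin φ).
The central angle between the endpoints is δ = arccos(p₁·p₂) ≈ 1.142 rad (65.4°).
Interpolate at f = 0.37 with slerp weights a = sin((1−f)δ)/sin δ ≈ 0.725, b = sin(fδ)/sin δ ≈ 0.451.
p = a·p₁ + b·p₂ ≈ (0.484, 0.598, 0.639); φ = arcsin(p_z) ≈ 39.72°, λ = atan2(p_y, p_x) ≈ 51.05°.

≈ 40°N, 51°E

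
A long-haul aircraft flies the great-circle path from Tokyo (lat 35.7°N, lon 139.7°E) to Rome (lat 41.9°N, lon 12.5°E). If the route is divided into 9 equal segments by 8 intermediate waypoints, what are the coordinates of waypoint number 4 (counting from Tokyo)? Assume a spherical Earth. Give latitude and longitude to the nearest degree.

Convert each endpoint to a unit vector on the sphere (x = cos φ cos λ, y = cos φ sin λ, z = sin φ).
The central angle between the endpoints is δ = arccos(p₁·p₂) ≈ 1.547 rad (88.6°).
Interpolate at f = 4/9 with slerp weights a = sin((1−f)δ)/sin δ ≈ 0.758, b = sin(fδ)/sin δ ≈ 0.635.
p = a·p₁ + b·p₂ ≈ (-0.008, 0.500, 0.866); φ = arcsin(p_z) ≈ 59.99°, λ = atan2(p_y, p_x) ≈ 90.91°.

≈ lat 60°N, lon 91°E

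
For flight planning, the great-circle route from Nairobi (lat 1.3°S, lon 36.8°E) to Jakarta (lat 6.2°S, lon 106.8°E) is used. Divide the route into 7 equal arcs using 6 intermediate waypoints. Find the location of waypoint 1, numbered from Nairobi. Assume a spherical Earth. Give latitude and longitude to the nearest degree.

Convert each endpoint to a unit vector on the sphere (x = cos φ cos λ, y = cos φ sin λ, z = sin φ).
The central angle between the endpoints is δ = arccos(p₁·p₂) ≈ 1.221 rad (70.0°).
Interpolate at f = 1/7 with slerp weights a = sin((1−f)δ)/sin δ ≈ 0.922, b = sin(fδ)/sin δ ≈ 0.185.
p = a·p₁ + b·p₂ ≈ (0.685, 0.728, -0.041); φ = arcsin(p_z) ≈ -2.34°, λ = atan2(p_y, p_x) ≈ 46.75°.

≈ lat 2°S, lon 47°E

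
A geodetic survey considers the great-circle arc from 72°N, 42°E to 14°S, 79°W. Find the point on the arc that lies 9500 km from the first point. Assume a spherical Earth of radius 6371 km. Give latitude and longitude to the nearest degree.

Convert each endpoint to a unit vector on the sphere (x = cos φ cos λ, y = cos φ sin λ, z = sin φ).
The central angle between the endpoints is δ = arccos(p₁·p₂) ≈ 1.965 rad (112.6°). The total great-circle distance is δ·R ≈ 1.965 × 6371 ≈ 12522 km, so the target fraction is f = 9500/12522 ≈ 0.759.
Interpolate at f ≈ 0.759 with slerp weights a = sin((1−f)δ)/sin δ ≈ 0.495, b = sin(fδ)/sin δ ≈ 1.080.
p = a·p₁ + b·p₂ ≈ (0.314, -0.926, 0.209); φ = arcsin(p_z) ≈ 12.08°, λ = atan2(p_y, p_x) ≈ -71.30°.

≈ 12°N, 71°W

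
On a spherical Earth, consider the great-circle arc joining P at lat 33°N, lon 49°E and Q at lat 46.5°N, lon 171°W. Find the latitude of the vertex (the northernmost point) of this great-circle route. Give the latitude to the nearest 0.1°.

≈ 68.2°N

The great circle lies in the plane with unit normal n̂ = (p₁ × p₂)/|p₁ × p₂|.
Here n̂_z ≈ +0.371; the vertex latitude is φ_max = arccos|n̂_z| ≈ 68.2°.
Check via Clairaut: cos φ_max = |cos φ₁| · sin C = cos(33.0°)·sin(26.3°) ≈ 0.371, again giving ≈ 68.2°.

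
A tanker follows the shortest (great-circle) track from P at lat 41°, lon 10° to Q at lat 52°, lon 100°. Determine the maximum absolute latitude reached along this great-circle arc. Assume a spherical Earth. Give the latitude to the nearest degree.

The great circle lies in the plane with unit normal n̂ = (p₁ × p₂)/|p₁ × p₂|.
Here n̂_z ≈ +0.543; the vertex latitude is φ_max = arccos|n̂_z| ≈ 57.1°.
Check via Clairaut: cos φ_max = |cos φ₁| · sin C = cos(41.0°)·sin(46.0°) ≈ 0.543, again giving ≈ 57.1°.

≈ 57°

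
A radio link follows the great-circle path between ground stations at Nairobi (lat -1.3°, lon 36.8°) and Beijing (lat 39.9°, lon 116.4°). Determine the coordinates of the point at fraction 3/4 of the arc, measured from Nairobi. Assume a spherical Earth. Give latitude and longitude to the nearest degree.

Write both endpoints as unit vectors p₁, p₂ with components (cos φ cos λ, cos φ sin λ, sin φ).
The central angle between the endpoints is δ = arccos(p₁·p₂) ≈ 1.447 rad (82.9°).
Interpolate at f = 3/4 with slerp weights a = sin((1−f)δ)/sin δ ≈ 0.357, b = sin(fδ)/sin δ ≈ 0.891.
p = a·p₁ + b·p₂ ≈ (-0.019, 0.826, 0.564); φ = arcsin(p_z) ≈ 34.30°, λ = atan2(p_y, p_x) ≈ 91.29°.

≈ lat 34°, lon 91°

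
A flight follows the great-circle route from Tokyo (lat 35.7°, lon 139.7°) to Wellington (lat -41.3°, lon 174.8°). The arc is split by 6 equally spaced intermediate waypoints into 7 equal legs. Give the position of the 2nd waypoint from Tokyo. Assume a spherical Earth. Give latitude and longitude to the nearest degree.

Convert each endpoint to a unit vector on the sphere (x = cos φ cos λ, y = cos φ sin λ, z = sin φ).
The central angle between the endpoints is δ = arccos(p₁·p₂) ≈ 1.457 rad (83.5°).
Interpolate at f = 2/7 with slerp weights a = sin((1−f)δ)/sin δ ≈ 0.868, b = sin(fδ)/sin δ ≈ 0.407.
p = a·p₁ + b·p₂ ≈ (-0.842, 0.484, 0.238); φ = arcsin(p_z) ≈ 13.78°, λ = atan2(p_y, p_x) ≈ 150.13°.

≈ lat 14°, lon 150°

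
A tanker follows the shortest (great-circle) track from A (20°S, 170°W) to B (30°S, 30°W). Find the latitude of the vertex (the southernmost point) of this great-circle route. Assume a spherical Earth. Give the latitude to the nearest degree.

≈ 54°S

The great circle lies in the plane with unit normal n̂ = (p₁ × p₂)/|p₁ × p₂|.
Here n̂_z ≈ +0.587; the vertex latitude is φ_max = arccos|n̂_z| ≈ 54.1°.
Check via Clairaut: cos φ_max = |cos φ₁| · sin C = cos(20.0°)·sin(141.4°) ≈ 0.587, again giving ≈ 54.1°.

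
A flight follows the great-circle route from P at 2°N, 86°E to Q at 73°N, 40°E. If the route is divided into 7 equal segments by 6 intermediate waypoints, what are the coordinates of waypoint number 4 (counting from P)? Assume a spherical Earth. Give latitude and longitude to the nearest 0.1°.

≈ 44.3°N, 74.0°E

Convert each endpoint to a unit vector on the sphere (x = cos φ cos λ, y = cos φ sin λ, z = sin φ).
The central angle between the endpoints is δ = arccos(p₁·p₂) ≈ 1.332 rad (76.3°).
Interpolate at f = 4/7 with slerp weights a = sin((1−f)δ)/sin δ ≈ 0.556, b = sin(fδ)/sin δ ≈ 0.710.
p = a·p₁ + b·p₂ ≈ (0.198, 0.688, 0.698); φ = arcsin(p_z) ≈ 44.29°, λ = atan2(p_y, p_x) ≈ 73.96°.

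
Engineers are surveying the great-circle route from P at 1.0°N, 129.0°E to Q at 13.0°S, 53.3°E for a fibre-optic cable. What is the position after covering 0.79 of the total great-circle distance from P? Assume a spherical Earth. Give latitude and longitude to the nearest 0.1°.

From cos δ = sin φ₁ sin φ₂ + cos φ₁ cos φ₂ cos Δλ, the central angle is δ ≈ 1.332 rad (76.3°).
Interpolate at f = 0.79 with slerp weights a = sin((1−f)δ)/sin δ ≈ 0.284, b = sin(fδ)/sin δ ≈ 0.894.
p = a·p₁ + b·p₂ ≈ (0.342, 0.919, -0.196); φ = arcsin(p_z) ≈ -11.31°, λ = atan2(p_y, p_x) ≈ 69.60°.

≈ 11.3°S, 69.6°E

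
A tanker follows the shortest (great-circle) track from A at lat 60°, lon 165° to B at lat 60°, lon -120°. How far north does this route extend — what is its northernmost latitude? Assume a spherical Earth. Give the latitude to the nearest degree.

The great circle lies in the plane with unit normal n̂ = (p₁ × p₂)/|p₁ × p₂|.
Here n̂_z ≈ +0.416; the vertex latitude is φ_max = arccos|n̂_z| ≈ 65.4°.

≈ 65°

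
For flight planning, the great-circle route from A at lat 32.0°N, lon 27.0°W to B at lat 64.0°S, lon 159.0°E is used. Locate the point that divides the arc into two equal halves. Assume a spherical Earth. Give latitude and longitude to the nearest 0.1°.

Convert each endpoint to a unit vector on the sphere (x = cos φ cos λ, y = cos φ sin λ, z = sin φ).
The central angle between the endpoints is δ = arccos(p₁·p₂) ≈ 2.579 rad (147.8°).
Interpolate at f = 1/2 with slerp weights a = sin((1−f)δ)/sin δ ≈ 1.802, b = sin(fδ)/sin δ ≈ 1.802.
p = a·p₁ + b·p₂ ≈ (0.624, -0.411, -0.665); φ = arcsin(p_z) ≈ -41.66°, λ = atan2(p_y, p_x) ≈ -33.35°.

≈ lat 41.7°S, lon 33.3°W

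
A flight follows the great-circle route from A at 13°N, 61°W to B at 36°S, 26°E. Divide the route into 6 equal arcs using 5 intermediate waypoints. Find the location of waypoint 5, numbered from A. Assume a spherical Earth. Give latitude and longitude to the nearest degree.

The haversine formula gives a central angle δ ≈ 1.662 rad (95.2°) between the endpoints.
Interpolate at f = 5/6 with slerp weights a = sin((1−f)δ)/sin δ ≈ 0.275, b = sin(fδ)/sin δ ≈ 0.987.
p = a·p₁ + b·p₂ ≈ (0.847, 0.116, -0.518); φ = arcsin(p_z) ≈ -31.22°, λ = atan2(p_y, p_x) ≈ 7.79°.

≈ 31°S, 8°E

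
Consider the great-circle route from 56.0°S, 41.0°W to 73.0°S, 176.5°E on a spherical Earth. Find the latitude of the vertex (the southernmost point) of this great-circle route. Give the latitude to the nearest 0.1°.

The great circle lies in the plane with unit normal n̂ = (p₁ × p₂)/|p₁ × p₂|.
Here n̂_z ≈ -0.133; the vertex latitude is φ_max = arccos|n̂_z| ≈ 82.4°.
Check via Clairaut: cos φ_max = |cos φ₁| · sin C = cos(56.0°)·sin(166.2°) ≈ 0.133, again giving ≈ 82.4°.

≈ 82.4°S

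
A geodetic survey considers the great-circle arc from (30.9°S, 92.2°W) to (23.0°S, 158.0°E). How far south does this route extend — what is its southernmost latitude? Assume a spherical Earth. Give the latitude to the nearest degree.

≈ 42°S

The great circle lies in the plane with unit normal n̂ = (p₁ × p₂)/|p₁ × p₂|.
Here n̂_z ≈ -0.745; the vertex latitude is φ_max = arccos|n̂_z| ≈ 41.9°.
Check via Clairaut: cos φ_max = |cos φ₁| · sin C = cos(30.9°)·sin(119.8°) ≈ 0.745, again giving ≈ 41.9°.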